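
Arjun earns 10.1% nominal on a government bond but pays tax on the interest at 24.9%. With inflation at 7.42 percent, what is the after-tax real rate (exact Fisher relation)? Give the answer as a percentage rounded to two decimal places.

0.15%

After-tax nominal return = 10.1% × (1 − 0.249) = 7.5851%.
1 + r = 1.075851 / 1.07420 = 1.001537
After-tax real rate = 1.001537 − 1 → 0.15%.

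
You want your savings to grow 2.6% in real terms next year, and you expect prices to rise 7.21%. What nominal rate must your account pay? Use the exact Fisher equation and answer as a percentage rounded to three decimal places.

(1 + i) = (1 + r)(1 + π) = 1.02600 × 1.07210 = 1.0999746
i = 1.0999746 − 1, so the required nominal rate is 9.997%.

9.997%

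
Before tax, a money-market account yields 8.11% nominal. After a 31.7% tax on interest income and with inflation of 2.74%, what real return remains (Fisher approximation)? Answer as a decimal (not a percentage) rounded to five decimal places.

0.02799

After-tax nominal return = 8.11% × (1 − 0.317) = 5.53913%.
r ≈ 5.53913% − 2.74% → 0.02799.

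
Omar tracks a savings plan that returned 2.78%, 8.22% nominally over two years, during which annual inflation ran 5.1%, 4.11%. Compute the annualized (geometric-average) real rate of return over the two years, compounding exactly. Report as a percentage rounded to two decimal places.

Nominal growth factor = 1.0278 × 1.0822 = 1.11228516
Price-level growth factor = 1.0510 × 1.0411 = 1.09419610
Real growth factor = 1.11228516 / 1.09419610 = 1.01653183
Annualized real rate = 1.01653183^(1/2) − 1 = 0.8232% → 0.82%.

0.82%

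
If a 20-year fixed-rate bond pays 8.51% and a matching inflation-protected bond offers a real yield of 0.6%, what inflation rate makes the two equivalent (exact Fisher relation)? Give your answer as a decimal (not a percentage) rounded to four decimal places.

0.0786

(1 + π) = (1 + i)/(1 + r) = 1.08510 / 1.00600 = 1.078628
Break-even inflation = 1.078628 − 1 → 0.0786.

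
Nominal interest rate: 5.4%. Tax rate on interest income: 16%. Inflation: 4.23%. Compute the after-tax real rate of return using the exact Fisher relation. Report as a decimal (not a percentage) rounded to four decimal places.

0.0029

After-tax nominal return = 5.4% × (1 − 0.16) = 4.5360%.
1 + r = 1.04536 / 1.04230 = 1.002936
After-tax real rate = 1.002936 − 1 → 0.0029.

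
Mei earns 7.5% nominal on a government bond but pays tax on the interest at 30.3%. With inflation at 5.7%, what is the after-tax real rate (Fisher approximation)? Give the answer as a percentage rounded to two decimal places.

-0.47%

After-tax nominal return = 7.5% × (1 − 0.303) = 5.2275%.
r ≈ 5.2275% − 5.7% → -0.47%.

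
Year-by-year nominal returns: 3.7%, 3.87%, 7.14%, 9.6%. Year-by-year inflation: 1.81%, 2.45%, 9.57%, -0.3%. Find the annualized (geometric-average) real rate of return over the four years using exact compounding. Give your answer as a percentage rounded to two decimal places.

Compound the nominal returns: 1.0370 × 1.0387 × 1.0714 × 1.0960 = 1.26482687.
Compound inflation: 1.0181 × 1.0245 × 1.0957 × 0.9970 = 1.13943412.
Deflate: 1.26482687 / 1.13943412 = 1.11004827.
Annualized real rate = 1.11004827^(1/4) − 1 = 2.6444% → 2.64%.

2.64%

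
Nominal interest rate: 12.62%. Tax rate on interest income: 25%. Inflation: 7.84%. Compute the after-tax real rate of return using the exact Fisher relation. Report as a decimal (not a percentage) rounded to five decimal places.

After-tax nominal return = 12.62% × (1 − 0.25) = 9.4650%.
1 + r = 1.09465 / 1.07840 = 1.015069
After-tax real rate = 1.015069 − 1 → 0.01507.

0.01507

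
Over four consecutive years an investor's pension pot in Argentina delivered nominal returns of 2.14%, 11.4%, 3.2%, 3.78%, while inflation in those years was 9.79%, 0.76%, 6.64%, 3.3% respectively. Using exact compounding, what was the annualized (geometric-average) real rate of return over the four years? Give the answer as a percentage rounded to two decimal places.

Compound the nominal returns: 1.0214 × 1.1140 × 1.0320 × 1.0378 = 1.21863713.
Compound inflation: 1.0979 × 1.0076 × 1.0664 × 1.0330 = 1.21862870.
Deflate: 1.21863713 / 1.21862870 = 1.00000692.
Annualized real rate = 1.00000692^(1/4) − 1 = 0.0002% → 0.00%.

0.00%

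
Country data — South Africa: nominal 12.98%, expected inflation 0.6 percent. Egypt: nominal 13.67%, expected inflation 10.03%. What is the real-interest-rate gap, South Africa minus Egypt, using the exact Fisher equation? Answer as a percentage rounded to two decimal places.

South Africa: (1 + 0.1298)/(1 + 0.0060) − 1 = 12.3062%
Egypt: (1 + 0.1367)/(1 + 0.1003) − 1 = 3.3082%
Differential = 12.3062% − 3.3082% = 8.9980% → 9.00%.

9.00%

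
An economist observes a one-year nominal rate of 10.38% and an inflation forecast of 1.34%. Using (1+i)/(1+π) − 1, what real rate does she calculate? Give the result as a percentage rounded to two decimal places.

8.92%

By the Fisher equation, 1 + r = (1 + i)/(1 + π).
1 + r = 1.10380 / 1.01340 = 1.089205
r = 1.089205 − 1 = 8.9205%, i.e. 8.92%.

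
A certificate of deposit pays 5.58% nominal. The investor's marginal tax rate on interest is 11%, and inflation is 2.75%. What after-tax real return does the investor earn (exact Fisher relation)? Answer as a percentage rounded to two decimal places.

After-tax nominal return = 5.58% × (1 − 0.11) = 4.9662%.
1 + r = 1.049662 / 1.02750 = 1.021569
After-tax real rate = 1.021569 − 1 → 2.16%.

2.16%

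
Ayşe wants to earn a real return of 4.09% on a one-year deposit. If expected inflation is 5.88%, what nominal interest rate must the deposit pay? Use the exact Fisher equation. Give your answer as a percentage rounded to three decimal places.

(1 + i) = (1 + r)(1 + π) = 1.04090 × 1.05880 = 1.10210492
i = 1.10210492 − 1, so the required nominal rate is 10.210%.

10.210%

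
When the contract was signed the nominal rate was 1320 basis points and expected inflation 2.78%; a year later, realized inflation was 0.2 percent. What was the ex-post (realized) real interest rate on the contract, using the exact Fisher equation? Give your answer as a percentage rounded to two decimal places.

Ex-post: (1 + 0.1320)/(1 + 0.0020) − 1 = 12.9741%
So the realized real rate is 12.97%.

12.97%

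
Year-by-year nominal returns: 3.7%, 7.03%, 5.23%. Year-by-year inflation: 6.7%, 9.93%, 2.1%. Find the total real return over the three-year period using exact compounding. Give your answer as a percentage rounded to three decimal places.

-2.475%

Nominal growth factor = 1.0370 × 1.0703 × 1.0523 = 1.167949
Price-level growth factor = 1.0670 × 1.0993 × 1.0210 = 1.197585
Real growth factor = 1.167949 / 1.197585 = 0.975253
Total real return = 0.975253 − 1 → -2.475%.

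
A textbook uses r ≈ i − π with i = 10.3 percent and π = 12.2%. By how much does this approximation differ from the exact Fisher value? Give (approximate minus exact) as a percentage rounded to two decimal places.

-0.21%

Approximate: r ≈ 10.300% − 12.200% = -1.9000%
Exact: (1 + 0.1030)/(1 + 0.1220) − 1 = -1.6934%
Error = -1.9000% − (-1.6934%) = -0.2066% → -0.21%.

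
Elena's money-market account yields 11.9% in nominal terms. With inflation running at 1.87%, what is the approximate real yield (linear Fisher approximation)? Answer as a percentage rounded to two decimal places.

10.03%

r ≈ i − π = 11.9% − 1.87% = 10.03%.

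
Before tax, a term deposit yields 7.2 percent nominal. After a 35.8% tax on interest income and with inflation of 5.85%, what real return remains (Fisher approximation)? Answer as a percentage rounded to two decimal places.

-1.23%

After-tax nominal return = 7.2% × (1 − 0.358) = 4.6224%.
r ≈ 4.6224% − 5.85% → -1.23%.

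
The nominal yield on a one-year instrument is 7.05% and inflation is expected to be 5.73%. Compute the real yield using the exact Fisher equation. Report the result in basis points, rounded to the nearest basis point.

By the Fisher relation, 1 + r = (1 + i)/(1 + π).
1 + r = 1.07050 / 1.05730 = 1.012485
r = 1.012485 − 1 = 1.2485%, i.e. 125 basis points.

125 basis points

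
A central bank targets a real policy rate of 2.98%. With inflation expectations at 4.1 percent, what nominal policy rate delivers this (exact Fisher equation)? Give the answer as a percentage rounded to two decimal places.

(1 + i) = (1 + r)(1 + π) = 1.02980 × 1.04100 = 1.0720218
i = 1.0720218 − 1, so the required nominal rate is 7.20%.

7.20%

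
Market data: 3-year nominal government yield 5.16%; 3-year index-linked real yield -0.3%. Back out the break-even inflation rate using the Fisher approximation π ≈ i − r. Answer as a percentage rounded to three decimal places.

π ≈ i − r = 5.16% − (-0.3%) → 5.460%.

5.460%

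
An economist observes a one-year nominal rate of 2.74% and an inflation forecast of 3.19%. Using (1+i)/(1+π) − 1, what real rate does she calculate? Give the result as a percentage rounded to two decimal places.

-0.44%

By the Fisher equation, 1 + r = (1 + i)/(1 + π).
1 + r = 1.02740 / 1.03190 = 0.995639
r = 0.995639 − 1 = -0.4361%, i.e. -0.44%.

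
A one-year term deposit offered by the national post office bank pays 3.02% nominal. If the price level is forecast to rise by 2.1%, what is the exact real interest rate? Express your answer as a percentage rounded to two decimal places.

0.90%

1 + r = 1.03020 / 1.02100 = 1.009011
r = 1.009011 − 1 = 0.9011%, i.e. 0.90%.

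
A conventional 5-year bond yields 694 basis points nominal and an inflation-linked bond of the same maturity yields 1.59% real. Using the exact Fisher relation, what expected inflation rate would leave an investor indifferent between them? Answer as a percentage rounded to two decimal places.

(1 + π) = (1 + i)/(1 + r) = 1.06940 / 1.01590 = 1.052663
Break-even inflation = 1.052663 − 1 → 5.27%.

5.27%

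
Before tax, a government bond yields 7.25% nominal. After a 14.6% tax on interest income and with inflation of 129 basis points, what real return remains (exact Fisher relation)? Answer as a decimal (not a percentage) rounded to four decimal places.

After-tax nominal return = 7.25% × (1 − 0.146) = 6.1915%.
1 + r = 1.061915 / 1.01290 = 1.048391
After-tax real rate = 1.048391 − 1 → 0.0484.

0.0484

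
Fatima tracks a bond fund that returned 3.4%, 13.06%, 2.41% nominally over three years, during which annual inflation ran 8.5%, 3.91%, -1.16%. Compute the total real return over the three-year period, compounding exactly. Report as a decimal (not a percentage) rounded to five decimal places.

Compound the nominal returns: 1.0340 × 1.1306 × 1.0241 = 1.197214.
Compound inflation: 1.0850 × 1.0391 × 0.9884 = 1.114345.
Deflate: 1.197214 / 1.114345 = 1.074366.
Total real return = 1.074366 − 1 → 0.07437.

0.07437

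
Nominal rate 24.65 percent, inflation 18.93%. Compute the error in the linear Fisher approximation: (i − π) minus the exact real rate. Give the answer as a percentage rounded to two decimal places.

0.91%

Approximate: r ≈ 24.650% − 18.930% = 5.7200%
Exact: (1 + 0.2465)/(1 + 0.1893) − 1 = 4.8096%
Error = 5.7200% − 4.8096% = 0.9104% → 0.91%.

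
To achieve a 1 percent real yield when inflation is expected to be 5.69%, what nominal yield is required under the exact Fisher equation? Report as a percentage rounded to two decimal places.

6.75%

(1 + i) = (1 + r)(1 + π) = 1.01000 × 1.05690 = 1.067469
i = 1.067469 − 1, so the required nominal rate is 6.75%.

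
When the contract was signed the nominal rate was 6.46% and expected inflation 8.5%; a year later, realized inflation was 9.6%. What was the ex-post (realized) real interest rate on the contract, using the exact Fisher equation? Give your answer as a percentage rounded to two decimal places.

-2.86%

Ex-post: (1 + 0.0646)/(1 + 0.0960) − 1 = -2.86496%
So the realized real rate is -2.86%.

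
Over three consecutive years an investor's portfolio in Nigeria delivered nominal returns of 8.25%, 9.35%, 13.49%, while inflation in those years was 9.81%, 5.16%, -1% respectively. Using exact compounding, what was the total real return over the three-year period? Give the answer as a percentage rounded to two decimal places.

Nominal growth factor = 1.0825 × 1.0935 × 1.1349 = 1.343397
Price-level growth factor = 1.0981 × 1.0516 × 0.9900 = 1.143214
Real growth factor = 1.343397 / 1.143214 = 1.175105
Total real return = 1.175105 − 1 → 17.51%.

17.51%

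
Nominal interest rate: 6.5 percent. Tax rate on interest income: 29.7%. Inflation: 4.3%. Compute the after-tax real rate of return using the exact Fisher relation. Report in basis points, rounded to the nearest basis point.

After-tax nominal return = 6.5% × (1 − 0.297) = 4.5695%.
1 + r = 1.045695 / 1.04300 = 1.002584
After-tax real rate = 1.002584 − 1 → 26 basis points.

26 basis points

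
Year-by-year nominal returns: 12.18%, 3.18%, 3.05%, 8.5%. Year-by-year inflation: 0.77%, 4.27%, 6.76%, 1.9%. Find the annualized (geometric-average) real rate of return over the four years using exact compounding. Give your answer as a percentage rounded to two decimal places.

Nominal growth factor = 1.1218 × 1.0318 × 1.0305 × 1.0850 = 1.29416215
Price-level growth factor = 1.0077 × 1.0427 × 1.0676 × 1.0190 = 1.14307146
Real growth factor = 1.29416215 / 1.14307146 = 1.13217957
Annualized real rate = 1.13217957^(1/4) − 1 = 3.1523% → 3.15%.

3.15%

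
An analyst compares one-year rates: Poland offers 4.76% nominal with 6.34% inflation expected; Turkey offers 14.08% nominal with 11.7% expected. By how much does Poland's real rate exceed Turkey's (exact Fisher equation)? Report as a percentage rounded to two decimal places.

-3.62%

Poland: (1 + 0.0476)/(1 + 0.0634) − 1 = -1.4858%
Turkey: (1 + 0.1408)/(1 + 0.1170) − 1 = 2.1307%
Differential = -1.4858% − 2.1307% = -3.6165% → -3.62%.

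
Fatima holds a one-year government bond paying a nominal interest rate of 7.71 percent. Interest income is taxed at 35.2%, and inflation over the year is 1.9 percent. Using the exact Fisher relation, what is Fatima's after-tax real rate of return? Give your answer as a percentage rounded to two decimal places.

3.04%

After-tax nominal return = 7.71% × (1 − 0.352) = 4.99608%.
1 + r = 1.0499608 / 1.01900 = 1.030384
After-tax real rate = 1.030384 − 1 → 3.04%.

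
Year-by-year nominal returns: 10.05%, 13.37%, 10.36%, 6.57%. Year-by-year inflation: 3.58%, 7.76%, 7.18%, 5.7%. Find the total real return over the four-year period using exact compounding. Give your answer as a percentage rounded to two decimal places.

16.04%

Compound the nominal returns: 1.1005 × 1.1337 × 1.1036 × 1.0657 = 1.467354.
Compound inflation: 1.0358 × 1.0776 × 1.0718 × 1.0570 = 1.264510.
Deflate: 1.467354 / 1.264510 = 1.160413.
Total real return = 1.160413 − 1 → 16.04%.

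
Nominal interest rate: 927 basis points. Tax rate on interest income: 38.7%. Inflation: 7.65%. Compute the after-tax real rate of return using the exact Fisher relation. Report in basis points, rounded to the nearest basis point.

-183 basis points

After-tax nominal return = 9.27% × (1 − 0.387) = 5.68251%.
1 + r = 1.0568251 / 1.07650 = 0.981723
After-tax real rate = 0.981723 − 1 → -183 basis points.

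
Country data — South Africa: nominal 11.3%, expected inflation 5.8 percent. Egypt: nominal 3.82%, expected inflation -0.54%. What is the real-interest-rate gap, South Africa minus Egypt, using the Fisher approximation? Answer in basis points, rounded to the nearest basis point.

South Africa: 11.3% − 5.8% = 5.500%
Egypt: 3.82% − (-0.54%) = 4.360%
Differential = 1.140% → 114 basis points.

114 basis points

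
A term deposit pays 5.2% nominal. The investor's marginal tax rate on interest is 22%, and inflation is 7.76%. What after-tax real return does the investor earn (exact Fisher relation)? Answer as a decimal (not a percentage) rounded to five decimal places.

After-tax nominal return = 5.2% × (1 − 0.22) = 4.0560%.
1 + r = 1.04056 / 1.07760 = 0.965627
After-tax real rate = 0.965627 − 1 → -0.03437.

-0.03437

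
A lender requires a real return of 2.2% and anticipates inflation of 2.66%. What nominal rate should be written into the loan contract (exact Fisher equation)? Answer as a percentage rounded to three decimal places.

(1 + i) = (1 + r)(1 + π) = 1.02200 × 1.02660 = 1.0491852
i = 1.0491852 − 1, so the required nominal rate is 4.919%.

4.919%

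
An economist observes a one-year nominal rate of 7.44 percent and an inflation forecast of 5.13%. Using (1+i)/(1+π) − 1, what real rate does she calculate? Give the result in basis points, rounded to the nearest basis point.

By the Fisher equation, 1 + r = (1 + i)/(1 + π).
1 + r = 1.07440 / 1.05130 = 1.021973
r = 1.021973 − 1 = 2.1973%, i.e. 220 basis points.

220 basis points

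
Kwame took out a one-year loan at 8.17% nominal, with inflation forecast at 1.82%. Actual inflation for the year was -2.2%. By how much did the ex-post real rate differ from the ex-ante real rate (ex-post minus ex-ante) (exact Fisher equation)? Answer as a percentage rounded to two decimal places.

Ex-ante: (1 + 0.0817)/(1 + 0.0182) − 1 = 6.2365%
Ex-post: (1 + 0.0817)/(1 − 0.0220) − 1 = 10.6033%
Difference (ex-post − ex-ante) = 4.3668% → 4.37%.

4.37%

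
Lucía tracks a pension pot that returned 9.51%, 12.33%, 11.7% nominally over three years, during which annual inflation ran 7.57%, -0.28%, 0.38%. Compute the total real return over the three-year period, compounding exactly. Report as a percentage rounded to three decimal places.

27.609%

Nominal growth factor = 1.0951 × 1.1233 × 1.1170 = 1.374051
Price-level growth factor = 1.0757 × 0.9972 × 1.0038 = 1.076764
Real growth factor = 1.374051 / 1.076764 = 1.276092
Total real return = 1.276092 − 1 → 27.609%.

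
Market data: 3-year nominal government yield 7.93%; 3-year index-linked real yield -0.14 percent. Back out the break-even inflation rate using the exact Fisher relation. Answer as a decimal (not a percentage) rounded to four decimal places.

(1 + π) = (1 + i)/(1 + r) = 1.07930 / 0.99860 = 1.080813
Break-even inflation = 1.080813 − 1 → 0.0808.

0.0808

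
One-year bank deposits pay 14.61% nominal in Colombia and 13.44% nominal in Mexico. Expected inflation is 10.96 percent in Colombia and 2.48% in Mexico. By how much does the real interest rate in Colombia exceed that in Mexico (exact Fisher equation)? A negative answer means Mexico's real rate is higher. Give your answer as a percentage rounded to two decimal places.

Colombia: (1 + 0.1461)/(1 + 0.1096) − 1 = 3.2895%
Mexico: (1 + 0.1344)/(1 + 0.0248) − 1 = 10.6948%
Differential = 3.2895% − 10.6948% = -7.4053% → -7.41%.

-7.41%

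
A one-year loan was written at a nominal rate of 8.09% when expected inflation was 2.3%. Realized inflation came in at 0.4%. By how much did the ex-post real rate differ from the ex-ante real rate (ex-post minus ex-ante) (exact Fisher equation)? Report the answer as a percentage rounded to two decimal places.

2.00%

Ex-ante: (1 + 0.0809)/(1 + 0.0230) − 1 = 5.6598%
Ex-post: (1 + 0.0809)/(1 + 0.0040) − 1 = 7.6594%
Difference (ex-post − ex-ante) = 1.9995% → 2.00%.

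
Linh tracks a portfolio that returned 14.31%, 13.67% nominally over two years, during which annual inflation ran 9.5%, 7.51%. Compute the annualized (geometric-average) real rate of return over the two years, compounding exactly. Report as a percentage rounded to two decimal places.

5.06%

Nominal growth factor = 1.1431 × 1.1367 = 1.29936177
Price-level growth factor = 1.0950 × 1.0751 = 1.17723450
Real growth factor = 1.29936177 / 1.17723450 = 1.10374082
Annualized real rate = 1.10374082^(1/2) − 1 = 5.0591% → 5.06%.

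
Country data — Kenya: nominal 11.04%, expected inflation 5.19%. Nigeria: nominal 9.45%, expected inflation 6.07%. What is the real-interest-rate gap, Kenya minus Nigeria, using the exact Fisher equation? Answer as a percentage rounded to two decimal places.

Kenya: (1 + 0.1104)/(1 + 0.0519) − 1 = 5.5614%
Nigeria: (1 + 0.0945)/(1 + 0.0607) − 1 = 3.1866%
Differential = 5.5614% − 3.1866% = 2.3748% → 2.37%.

2.37%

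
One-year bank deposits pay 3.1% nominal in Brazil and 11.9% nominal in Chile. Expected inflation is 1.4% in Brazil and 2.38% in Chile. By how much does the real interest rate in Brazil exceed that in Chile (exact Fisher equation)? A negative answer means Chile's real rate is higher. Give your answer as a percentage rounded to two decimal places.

-7.62%

Brazil: (1 + 0.0310)/(1 + 0.0140) − 1 = 1.6765%
Chile: (1 + 0.1190)/(1 + 0.0238) − 1 = 9.2987%
Differential = 1.6765% − 9.2987% = -7.6222% → -7.62%.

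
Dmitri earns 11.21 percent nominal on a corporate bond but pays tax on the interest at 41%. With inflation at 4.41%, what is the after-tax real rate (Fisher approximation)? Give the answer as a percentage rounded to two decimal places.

2.20%

After-tax nominal return = 11.21% × (1 − 0.41) = 6.6139%.
r ≈ 6.6139% − 4.41% → 2.20%.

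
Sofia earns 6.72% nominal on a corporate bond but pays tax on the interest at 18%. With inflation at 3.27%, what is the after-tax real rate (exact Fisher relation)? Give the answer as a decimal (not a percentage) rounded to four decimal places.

After-tax nominal return = 6.72% × (1 − 0.18) = 5.5104%.
1 + r = 1.055104 / 1.03270 = 1.021695
After-tax real rate = 1.021695 − 1 → 0.0217.

0.0217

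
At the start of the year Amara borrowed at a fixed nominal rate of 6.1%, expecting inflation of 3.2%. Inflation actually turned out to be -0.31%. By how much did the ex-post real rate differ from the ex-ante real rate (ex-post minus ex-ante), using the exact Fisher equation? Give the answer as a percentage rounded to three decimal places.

3.620%

Ex-ante: (1 + 0.0610)/(1 + 0.0320) − 1 = 2.8101%
Ex-post: (1 + 0.0610)/(1 − 0.0031) − 1 = 6.4299%
Difference (ex-post − ex-ante) = 3.6199% → 3.620%.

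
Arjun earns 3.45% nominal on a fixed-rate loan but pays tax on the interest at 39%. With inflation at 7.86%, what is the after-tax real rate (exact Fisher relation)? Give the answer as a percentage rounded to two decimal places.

After-tax nominal return = 3.45% × (1 − 0.39) = 2.1045%.
1 + r = 1.021045 / 1.07860 = 0.946639
After-tax real rate = 0.946639 − 1 → -5.34%.

-5.34%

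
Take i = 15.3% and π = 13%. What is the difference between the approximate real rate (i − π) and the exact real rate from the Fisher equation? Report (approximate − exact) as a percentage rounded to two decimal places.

Approximate: r ≈ 15.300% − 13.000% = 2.3000%
Exact: (1 + 0.1530)/(1 + 0.1300) − 1 = 2.0354%
Error = 2.3000% − 2.0354% = 0.2646% → 0.26%.

0.26%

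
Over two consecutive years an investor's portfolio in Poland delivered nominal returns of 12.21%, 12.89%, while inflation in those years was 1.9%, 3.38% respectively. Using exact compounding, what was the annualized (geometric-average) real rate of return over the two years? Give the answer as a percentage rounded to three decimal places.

Nominal growth factor = 1.1221 × 1.1289 = 1.266738690
Price-level growth factor = 1.0190 × 1.0338 = 1.053442200
Real growth factor = 1.266738690 / 1.053442200 = 1.202475741
Annualized real rate = 1.202475741^(1/2) − 1 = 9.65745% → 9.657%.

9.657%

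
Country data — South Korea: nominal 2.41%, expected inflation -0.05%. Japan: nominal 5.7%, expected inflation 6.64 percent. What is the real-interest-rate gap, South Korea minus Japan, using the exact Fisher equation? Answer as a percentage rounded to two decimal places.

South Korea: (1 + 0.0241)/(1 − 0.0005) − 1 = 2.4612%
Japan: (1 + 0.0570)/(1 + 0.0664) − 1 = -0.8815%
Differential = 2.4612% − (-0.8815%) = 3.3427% → 3.34%.

3.34%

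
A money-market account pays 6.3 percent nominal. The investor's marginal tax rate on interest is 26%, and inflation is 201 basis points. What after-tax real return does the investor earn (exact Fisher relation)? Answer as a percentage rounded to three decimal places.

2.600%

After-tax nominal return = 6.3% × (1 − 0.26) = 4.6620%.
1 + r = 1.04662 / 1.02010 = 1.025997
After-tax real rate = 1.025997 − 1 → 2.600%.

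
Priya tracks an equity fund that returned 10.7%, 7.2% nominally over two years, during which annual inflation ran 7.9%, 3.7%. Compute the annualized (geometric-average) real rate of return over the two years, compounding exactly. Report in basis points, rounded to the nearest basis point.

298 basis points

Nominal growth factor = 1.1070 × 1.0720 = 1.18670400
Price-level growth factor = 1.0790 × 1.0370 = 1.11892300
Real growth factor = 1.18670400 / 1.11892300 = 1.06057700
Annualized real rate = 1.06057700^(1/2) − 1 = 2.9843% → 298 basis points.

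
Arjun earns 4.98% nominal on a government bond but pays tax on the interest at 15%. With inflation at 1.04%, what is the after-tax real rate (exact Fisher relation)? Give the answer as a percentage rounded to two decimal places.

3.16%

After-tax nominal return = 4.98% × (1 − 0.15) = 4.2330%.
1 + r = 1.04233 / 1.01040 = 1.031601
After-tax real rate = 1.031601 − 1 → 3.16%.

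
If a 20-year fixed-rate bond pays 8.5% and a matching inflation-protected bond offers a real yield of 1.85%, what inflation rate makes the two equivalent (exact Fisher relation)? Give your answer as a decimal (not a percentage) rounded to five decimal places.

(1 + π) = (1 + i)/(1 + r) = 1.08500 / 1.01850 = 1.065292
Break-even inflation = 1.065292 − 1 → 0.06529.

0.06529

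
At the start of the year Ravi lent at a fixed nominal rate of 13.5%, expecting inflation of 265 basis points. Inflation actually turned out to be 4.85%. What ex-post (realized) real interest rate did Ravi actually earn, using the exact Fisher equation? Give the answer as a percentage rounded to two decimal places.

Ex-post: (1 + 0.1350)/(1 + 0.0485) − 1 = 8.2499%
So the realized real rate is 8.25%.

8.25%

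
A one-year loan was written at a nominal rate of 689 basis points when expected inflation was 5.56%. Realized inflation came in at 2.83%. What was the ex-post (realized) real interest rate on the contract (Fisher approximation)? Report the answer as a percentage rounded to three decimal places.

4.060%

Ex-post: 6.89% − 2.83% = 4.060%
So the realized real rate is 4.060%.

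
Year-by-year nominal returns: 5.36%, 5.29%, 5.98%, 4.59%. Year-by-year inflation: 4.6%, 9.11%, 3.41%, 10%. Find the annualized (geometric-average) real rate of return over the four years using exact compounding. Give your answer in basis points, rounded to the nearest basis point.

-135 basis points

Nominal growth factor = 1.0536 × 1.0529 × 1.0598 × 1.0459 = 1.22963712
Price-level growth factor = 1.0460 × 1.0911 × 1.0341 × 1.1000 = 1.29822947
Real growth factor = 1.22963712 / 1.29822947 = 0.94716470
Annualized real rate = 0.94716470^(1/4) − 1 = -1.3479% → -135 basis points.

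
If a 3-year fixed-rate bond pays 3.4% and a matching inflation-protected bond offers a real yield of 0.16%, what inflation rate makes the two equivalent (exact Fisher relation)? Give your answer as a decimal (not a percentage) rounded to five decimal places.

(1 + π) = (1 + i)/(1 + r) = 1.03400 / 1.00160 = 1.032348
Break-even inflation = 1.032348 − 1 → 0.03235.

0.03235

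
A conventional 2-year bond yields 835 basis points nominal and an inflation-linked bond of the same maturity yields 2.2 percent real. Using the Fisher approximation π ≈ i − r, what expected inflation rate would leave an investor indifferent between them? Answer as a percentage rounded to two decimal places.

6.15%

π ≈ i − r = 8.35% − 2.2% → 6.15%.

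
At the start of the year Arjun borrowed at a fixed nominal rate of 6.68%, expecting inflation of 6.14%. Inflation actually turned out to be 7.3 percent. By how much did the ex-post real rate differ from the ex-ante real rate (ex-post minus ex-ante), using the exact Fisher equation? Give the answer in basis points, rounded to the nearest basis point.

-109 basis points

Ex-ante: (1 + 0.0668)/(1 + 0.0614) − 1 = 0.5088%
Ex-post: (1 + 0.0668)/(1 + 0.0730) − 1 = -0.5778%
Difference (ex-post − ex-ante) = -1.0866% → -109 basis points.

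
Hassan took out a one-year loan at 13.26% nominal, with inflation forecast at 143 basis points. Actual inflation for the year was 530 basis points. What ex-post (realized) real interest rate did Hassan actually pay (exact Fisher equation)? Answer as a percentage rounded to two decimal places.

7.56%

Ex-post: (1 + 0.1326)/(1 + 0.0530) − 1 = 7.5594%
So the realized real rate is 7.56%.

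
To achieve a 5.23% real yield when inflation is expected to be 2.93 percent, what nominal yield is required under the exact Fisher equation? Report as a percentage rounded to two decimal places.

(1 + i) = (1 + r)(1 + π) = 1.05230 × 1.02930 = 1.08313239
i = 1.08313239 − 1, so the required nominal rate is 8.31%.

8.31%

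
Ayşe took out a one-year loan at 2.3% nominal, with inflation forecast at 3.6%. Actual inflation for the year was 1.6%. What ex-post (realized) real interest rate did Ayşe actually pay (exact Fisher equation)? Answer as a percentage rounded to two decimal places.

Ex-post: (1 + 0.0230)/(1 + 0.0160) − 1 = 0.6890%
So the realized real rate is 0.69%.

0.69%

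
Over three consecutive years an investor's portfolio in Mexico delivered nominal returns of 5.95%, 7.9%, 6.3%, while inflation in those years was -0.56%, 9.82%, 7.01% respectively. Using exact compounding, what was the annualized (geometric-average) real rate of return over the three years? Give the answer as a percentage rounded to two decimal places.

1.31%

Nominal growth factor = 1.0595 × 1.0790 × 1.0630 = 1.21522213
Price-level growth factor = 0.9944 × 1.0982 × 1.0701 = 1.16860279
Real growth factor = 1.21522213 / 1.16860279 = 1.03989323
Annualized real rate = 1.03989323^(1/3) − 1 = 1.3125% → 1.31%.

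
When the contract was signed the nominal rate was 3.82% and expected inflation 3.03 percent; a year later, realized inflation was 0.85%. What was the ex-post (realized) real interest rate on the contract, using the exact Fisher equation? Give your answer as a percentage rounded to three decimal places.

2.945%

Ex-post: (1 + 0.0382)/(1 + 0.0085) − 1 = 2.9450%
So the realized real rate is 2.945%.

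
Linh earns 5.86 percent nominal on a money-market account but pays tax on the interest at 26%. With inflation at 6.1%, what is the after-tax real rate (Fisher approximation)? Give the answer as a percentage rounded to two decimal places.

After-tax nominal return = 5.86% × (1 − 0.26) = 4.3364%.
r ≈ 4.3364% − 6.1% → -1.76%.

-1.76%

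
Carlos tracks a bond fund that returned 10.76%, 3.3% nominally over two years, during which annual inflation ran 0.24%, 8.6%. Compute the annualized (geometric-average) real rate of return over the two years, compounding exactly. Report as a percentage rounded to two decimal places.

2.52%

Nominal growth factor = 1.1076 × 1.0330 = 1.14415080
Price-level growth factor = 1.0024 × 1.0860 = 1.08860640
Real growth factor = 1.14415080 / 1.08860640 = 1.05102340
Annualized real rate = 1.05102340^(1/2) − 1 = 2.5194% → 2.52%.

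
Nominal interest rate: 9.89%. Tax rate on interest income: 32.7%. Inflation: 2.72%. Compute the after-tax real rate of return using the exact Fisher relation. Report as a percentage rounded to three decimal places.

After-tax nominal return = 9.89% × (1 − 0.327) = 6.65597%.
1 + r = 1.0665597 / 1.02720 = 1.038317
After-tax real rate = 1.038317 − 1 → 3.832%.

3.832%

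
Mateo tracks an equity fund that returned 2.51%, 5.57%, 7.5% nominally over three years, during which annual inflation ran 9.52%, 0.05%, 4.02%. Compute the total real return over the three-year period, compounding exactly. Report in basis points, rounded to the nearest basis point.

Nominal growth factor = 1.0251 × 1.0557 × 1.0750 = 1.163363
Price-level growth factor = 1.0952 × 1.0005 × 1.0402 = 1.139797
Real growth factor = 1.163363 / 1.139797 = 1.020676
Total real return = 1.020676 − 1 → 207 basis points.

207 basis points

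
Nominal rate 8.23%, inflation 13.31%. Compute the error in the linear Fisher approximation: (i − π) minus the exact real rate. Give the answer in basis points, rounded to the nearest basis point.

Approximate: r ≈ 8.230% − 13.310% = -5.0800%
Exact: (1 + 0.0823)/(1 + 0.1331) − 1 = -4.4833%
Error = -5.0800% − (-4.4833%) = -0.5967% → -60 basis points.

-60 basis points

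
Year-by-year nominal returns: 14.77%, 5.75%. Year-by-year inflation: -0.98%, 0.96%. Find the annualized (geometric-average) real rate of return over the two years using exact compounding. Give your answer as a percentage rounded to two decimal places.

Nominal growth factor = 1.1477 × 1.0575 = 1.21369275
Price-level growth factor = 0.9902 × 1.0096 = 0.99970592
Real growth factor = 1.21369275 / 0.99970592 = 1.21404978
Annualized real rate = 1.21404978^(1/2) − 1 = 10.1839% → 10.18%.

10.18%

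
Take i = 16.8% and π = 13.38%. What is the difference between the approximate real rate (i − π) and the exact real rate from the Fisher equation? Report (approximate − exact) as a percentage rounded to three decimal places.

Approximate: r ≈ 16.800% − 13.380% = 3.4200%
Exact: (1 + 0.1680)/(1 + 0.1338) − 1 = 3.0164%
Error = 3.4200% − 3.0164% = 0.4036% → 0.404%.

0.404%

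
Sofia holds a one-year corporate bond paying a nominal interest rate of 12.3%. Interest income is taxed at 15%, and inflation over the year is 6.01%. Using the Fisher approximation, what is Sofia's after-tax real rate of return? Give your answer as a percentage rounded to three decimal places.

After-tax nominal return = 12.3% × (1 − 0.15) = 10.4550%.
r ≈ 10.4550% − 6.01% → 4.445%.

4.445%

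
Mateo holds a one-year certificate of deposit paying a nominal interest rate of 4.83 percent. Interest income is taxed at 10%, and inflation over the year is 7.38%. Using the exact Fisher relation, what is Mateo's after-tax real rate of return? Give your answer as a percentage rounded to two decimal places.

-2.82%

After-tax nominal return = 4.83% × (1 − 0.1) = 4.3470%.
1 + r = 1.04347 / 1.07380 = 0.971755
After-tax real rate = 0.971755 − 1 → -2.82%.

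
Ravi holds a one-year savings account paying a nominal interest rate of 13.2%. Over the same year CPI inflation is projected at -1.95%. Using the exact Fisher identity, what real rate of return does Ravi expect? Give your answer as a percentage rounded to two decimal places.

1 + r = 1.13200 / 0.98050 = 1.154513
r = 1.154513 − 1 = 15.4513%, i.e. 15.45%.

15.45%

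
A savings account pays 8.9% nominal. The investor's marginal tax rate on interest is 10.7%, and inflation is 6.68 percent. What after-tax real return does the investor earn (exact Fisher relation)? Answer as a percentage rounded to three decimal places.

After-tax nominal return = 8.9% × (1 − 0.107) = 7.9477%.
1 + r = 1.079477 / 1.06680 = 1.011883
After-tax real rate = 1.011883 − 1 → 1.188%.

1.188%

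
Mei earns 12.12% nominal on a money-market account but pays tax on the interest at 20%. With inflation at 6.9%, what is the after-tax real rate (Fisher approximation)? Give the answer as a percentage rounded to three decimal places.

2.796%

After-tax nominal return = 12.12% × (1 − 0.2) = 9.6960%.
r ≈ 9.6960% − 6.9% → 2.796%.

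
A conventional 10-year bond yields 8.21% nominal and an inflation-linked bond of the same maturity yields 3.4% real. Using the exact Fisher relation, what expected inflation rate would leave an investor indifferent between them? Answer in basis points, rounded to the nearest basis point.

465 basis points

(1 + π) = (1 + i)/(1 + r) = 1.08210 / 1.03400 = 1.046518
Break-even inflation = 1.046518 − 1 → 465 basis points.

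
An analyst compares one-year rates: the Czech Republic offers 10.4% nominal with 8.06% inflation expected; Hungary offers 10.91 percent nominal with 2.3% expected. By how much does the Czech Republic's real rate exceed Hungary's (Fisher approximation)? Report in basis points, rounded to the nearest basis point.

The Czech Republic: 10.4% − 8.06% = 2.340%
Hungary: 10.91% − 2.3% = 8.610%
Differential = -6.270% → -627 basis points.

-627 basis points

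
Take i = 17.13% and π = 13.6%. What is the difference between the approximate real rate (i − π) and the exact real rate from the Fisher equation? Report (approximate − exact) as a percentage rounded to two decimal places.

Approximate: r ≈ 17.130% − 13.600% = 3.5300%
Exact: (1 + 0.1713)/(1 + 0.1360) − 1 = 3.1074%
Error = 3.5300% − 3.1074% = 0.4226% → 0.42%.

0.42%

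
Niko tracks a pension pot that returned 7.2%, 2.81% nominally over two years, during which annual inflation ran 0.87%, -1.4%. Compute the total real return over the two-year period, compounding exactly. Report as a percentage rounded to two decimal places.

Nominal growth factor = 1.0720 × 1.0281 = 1.102123
Price-level growth factor = 1.0087 × 0.9860 = 0.994578
Real growth factor = 1.102123 / 0.994578 = 1.108131
Total real return = 1.108131 − 1 → 10.81%.

10.81%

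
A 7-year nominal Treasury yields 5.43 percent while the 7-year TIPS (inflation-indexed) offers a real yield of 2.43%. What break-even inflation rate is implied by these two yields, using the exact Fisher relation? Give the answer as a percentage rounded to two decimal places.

2.93%

(1 + π) = (1 + i)/(1 + r) = 1.05430 / 1.02430 = 1.029288
Break-even inflation = 1.029288 − 1 → 2.93%.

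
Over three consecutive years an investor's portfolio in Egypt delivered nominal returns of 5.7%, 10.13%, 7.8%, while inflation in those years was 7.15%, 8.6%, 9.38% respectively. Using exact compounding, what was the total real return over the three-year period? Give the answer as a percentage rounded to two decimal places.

-1.41%

Compound the nominal returns: 1.0570 × 1.1013 × 1.0780 = 1.254872.
Compound inflation: 1.0715 × 1.0860 × 1.0938 = 1.272799.
Deflate: 1.254872 / 1.272799 = 0.985915.
Total real return = 0.985915 − 1 → -1.41%.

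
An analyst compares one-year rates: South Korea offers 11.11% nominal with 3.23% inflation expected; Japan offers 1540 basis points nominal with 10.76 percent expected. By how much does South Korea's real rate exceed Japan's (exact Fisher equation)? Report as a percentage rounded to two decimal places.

South Korea: (1 + 0.1111)/(1 + 0.0323) − 1 = 7.6334%
Japan: (1 + 0.1540)/(1 + 0.1076) − 1 = 4.1892%
Differential = 7.6334% − 4.1892% = 3.4442% → 3.44%.

3.44%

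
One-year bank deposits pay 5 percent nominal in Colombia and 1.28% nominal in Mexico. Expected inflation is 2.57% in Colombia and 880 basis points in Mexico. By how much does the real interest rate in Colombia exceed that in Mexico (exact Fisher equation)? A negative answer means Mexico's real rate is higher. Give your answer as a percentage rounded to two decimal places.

Colombia: (1 + 0.0500)/(1 + 0.0257) − 1 = 2.3691%
Mexico: (1 + 0.0128)/(1 + 0.0880) − 1 = -6.9118%
Differential = 2.3691% − (-6.9118%) = 9.2809% → 9.28%.

9.28%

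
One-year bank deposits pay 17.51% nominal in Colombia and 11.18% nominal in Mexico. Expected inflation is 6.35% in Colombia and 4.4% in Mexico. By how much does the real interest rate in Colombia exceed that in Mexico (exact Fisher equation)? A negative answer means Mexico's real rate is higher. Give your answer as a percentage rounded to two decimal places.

Colombia: (1 + 0.1751)/(1 + 0.0635) − 1 = 10.4937%
Mexico: (1 + 0.1118)/(1 + 0.0440) − 1 = 6.4943%
Differential = 10.4937% − 6.4943% = 3.9994% → 4.00%.

4.00%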